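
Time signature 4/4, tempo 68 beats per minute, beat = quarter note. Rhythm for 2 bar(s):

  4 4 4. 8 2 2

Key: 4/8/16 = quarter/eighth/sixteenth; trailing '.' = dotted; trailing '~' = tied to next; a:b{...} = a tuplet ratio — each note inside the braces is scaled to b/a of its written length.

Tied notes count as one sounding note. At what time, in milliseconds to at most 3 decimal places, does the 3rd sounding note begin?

note 3 onset = 2b = 1764.706ms

1. 0.0ms @ 0 + 882.353ms (1)
2. 882.353ms @ 1 + 882.353ms (1)
3. 1764.706ms @ 2 + 1323.529ms (3/2)
4. 3088.235ms @ 7/2 + 441.176ms (1/2)
5. 3529.412ms @ 4 + 1764.706ms (2)
6. 5294.118ms @ 6 + 1764.706ms (2)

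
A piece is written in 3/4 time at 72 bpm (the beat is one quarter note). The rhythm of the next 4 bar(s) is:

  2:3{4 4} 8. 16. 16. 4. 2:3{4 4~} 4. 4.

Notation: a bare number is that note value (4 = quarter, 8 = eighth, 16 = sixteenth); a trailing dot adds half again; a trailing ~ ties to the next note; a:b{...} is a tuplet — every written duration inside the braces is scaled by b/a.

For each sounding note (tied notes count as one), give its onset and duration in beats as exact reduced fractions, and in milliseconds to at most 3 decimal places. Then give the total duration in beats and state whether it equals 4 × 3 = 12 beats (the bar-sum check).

1) 0.0ms=0b +1250.0ms=3/2b
2) 1250.0ms=3/2b +1250.0ms=3/2b
3) 2500.0ms=3b +625.0ms=3/4b
4) 3125.0ms=15/4b +312.5ms=3/8b
5) 3437.5ms=33/8b +312.5ms=3/8b
6) 3750.0ms=9/2b +1250.0ms=3/2b
7) 5000.0ms=6b +1250.0ms=3/2b
8) 6250.0ms=15/2b +2500.0ms=3b
9) 8750.0ms=21/2b +1250.0ms=3/2b
Σ=12b of 12 (72bpm 3/4) — PASS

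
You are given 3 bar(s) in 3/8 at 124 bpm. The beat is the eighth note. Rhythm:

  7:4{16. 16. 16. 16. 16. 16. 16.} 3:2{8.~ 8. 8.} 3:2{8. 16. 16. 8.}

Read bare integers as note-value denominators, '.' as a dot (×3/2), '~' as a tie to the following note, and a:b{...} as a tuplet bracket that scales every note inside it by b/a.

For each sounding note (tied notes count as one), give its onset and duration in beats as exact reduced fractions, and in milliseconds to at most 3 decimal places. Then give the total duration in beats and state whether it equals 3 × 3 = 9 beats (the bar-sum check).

1) 0.0ms=0b +207.373ms=3/7b
2) 207.373ms=3/7b +207.373ms=3/7b
3) 414.747ms=6/7b +207.373ms=3/7b
4) 622.12ms=9/7b +207.373ms=3/7b
5) 829.493ms=12/7b +207.373ms=3/7b
6) 1036.866ms=15/7b +207.373ms=3/7b
7) 1244.24ms=18/7b +207.373ms=3/7b
8) 1451.613ms=3b +967.742ms=2b
9) 2419.355ms=5b +483.871ms=1b
10) 2903.226ms=6b +483.871ms=1b
11) 3387.097ms=7b +241.935ms=1/2b
12) 3629.032ms=15/2b +241.935ms=1/2b
13) 3870.968ms=8b +483.871ms=1b
Σ=9b of 9 (124bpm 3/8) — PASS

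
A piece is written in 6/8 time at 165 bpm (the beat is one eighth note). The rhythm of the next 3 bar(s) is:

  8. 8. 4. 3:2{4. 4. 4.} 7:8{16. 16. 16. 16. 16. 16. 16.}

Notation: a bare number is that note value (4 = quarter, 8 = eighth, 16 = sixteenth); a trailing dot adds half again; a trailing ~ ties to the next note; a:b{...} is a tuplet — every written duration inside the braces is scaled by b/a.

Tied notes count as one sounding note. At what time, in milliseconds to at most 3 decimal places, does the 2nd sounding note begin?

note 2 onset = 3/2b = 545.455ms

1. 0.0ms @ 0 + 545.455ms (3/2)
2. 545.455ms @ 3/2 + 545.455ms (3/2)
3. 1090.909ms @ 3 + 1090.909ms (3)
4. 2181.818ms @ 6 + 727.273ms (2)
5. 2909.091ms @ 8 + 727.273ms (2)
6. 3636.364ms @ 10 + 727.273ms (2)
7. 4363.636ms @ 12 + 311.688ms (6/7)
8. 4675.325ms @ 90/7 + 311.688ms (6/7)
9. 4987.013ms @ 96/7 + 311.688ms (6/7)
10. 5298.701ms @ 102/7 + 311.688ms (6/7)
11. 5610.39ms @ 108/7 + 311.688ms (6/7)
12. 5922.078ms @ 114/7 + 311.688ms (6/7)
13. 6233.766ms @ 120/7 + 311.688ms (6/7)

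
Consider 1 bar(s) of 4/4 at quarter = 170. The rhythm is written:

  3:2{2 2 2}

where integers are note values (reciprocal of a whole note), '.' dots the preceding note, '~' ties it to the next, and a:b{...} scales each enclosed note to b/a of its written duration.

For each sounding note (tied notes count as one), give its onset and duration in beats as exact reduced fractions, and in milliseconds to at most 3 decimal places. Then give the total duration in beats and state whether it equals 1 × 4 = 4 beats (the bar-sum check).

1) 0.0ms=0b +470.588ms=4/3b
2) 470.588ms=4/3b +470.588ms=4/3b
3) 941.176ms=8/3b +470.588ms=4/3b
Σ=4b of 4 (170bpm 4/4) — PASS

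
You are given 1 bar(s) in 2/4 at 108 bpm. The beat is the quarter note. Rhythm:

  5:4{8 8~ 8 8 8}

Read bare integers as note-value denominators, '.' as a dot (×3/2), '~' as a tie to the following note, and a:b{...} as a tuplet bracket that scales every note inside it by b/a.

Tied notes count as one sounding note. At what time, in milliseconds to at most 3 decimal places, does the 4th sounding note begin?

1. 0.0ms @ 0 + 222.222ms (2/5)
2. 222.222ms @ 2/5 + 444.444ms (4/5)
3. 666.667ms @ 6/5 + 222.222ms (2/5)
4. 888.889ms @ 8/5 + 222.222ms (2/5)

note 4 onset = 8/5b = 888.889ms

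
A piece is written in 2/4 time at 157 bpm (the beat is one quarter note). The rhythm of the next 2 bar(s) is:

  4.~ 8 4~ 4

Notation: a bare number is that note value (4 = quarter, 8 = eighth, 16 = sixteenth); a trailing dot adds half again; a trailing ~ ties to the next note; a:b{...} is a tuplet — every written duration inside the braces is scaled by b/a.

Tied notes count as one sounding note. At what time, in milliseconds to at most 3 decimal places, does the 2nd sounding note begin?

note 2 onset = 2b = 764.331ms

1. 0.0ms @ 0 + 764.331ms (2)
2. 764.331ms @ 2 + 764.331ms (2)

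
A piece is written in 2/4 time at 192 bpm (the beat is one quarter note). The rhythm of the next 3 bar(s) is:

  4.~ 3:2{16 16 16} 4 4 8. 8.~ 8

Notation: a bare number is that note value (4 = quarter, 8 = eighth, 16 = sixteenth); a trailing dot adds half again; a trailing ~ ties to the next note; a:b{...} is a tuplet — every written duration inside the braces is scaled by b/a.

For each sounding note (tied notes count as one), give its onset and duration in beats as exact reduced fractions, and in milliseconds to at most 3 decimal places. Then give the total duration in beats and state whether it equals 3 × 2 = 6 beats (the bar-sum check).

1) 0.0ms=0b +520.833ms=5/3b
2) 520.833ms=5/3b +52.083ms=1/6b
3) 572.917ms=11/6b +52.083ms=1/6b
4) 625.0ms=2b +312.5ms=1b
5) 937.5ms=3b +312.5ms=1b
6) 1250.0ms=4b +234.375ms=3/4b
7) 1484.375ms=19/4b +390.625ms=5/4b
Σ=6b of 6 (192bpm 2/4) — PASS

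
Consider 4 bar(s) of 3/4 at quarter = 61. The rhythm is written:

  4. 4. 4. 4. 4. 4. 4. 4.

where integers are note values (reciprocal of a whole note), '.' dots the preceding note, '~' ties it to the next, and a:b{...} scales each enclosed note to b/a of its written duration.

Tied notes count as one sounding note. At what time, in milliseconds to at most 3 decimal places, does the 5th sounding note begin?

1. 0.0ms @ 0 + 1475.41ms (3/2)
2. 1475.41ms @ 3/2 + 1475.41ms (3/2)
3. 2950.82ms @ 3 + 1475.41ms (3/2)
4. 4426.23ms @ 9/2 + 1475.41ms (3/2)
5. 5901.639ms @ 6 + 1475.41ms (3/2)
6. 7377.049ms @ 15/2 + 1475.41ms (3/2)
7. 8852.459ms @ 9 + 1475.41ms (3/2)
8. 10327.869ms @ 21/2 + 1475.41ms (3/2)

note 5 onset = 6b = 5901.639ms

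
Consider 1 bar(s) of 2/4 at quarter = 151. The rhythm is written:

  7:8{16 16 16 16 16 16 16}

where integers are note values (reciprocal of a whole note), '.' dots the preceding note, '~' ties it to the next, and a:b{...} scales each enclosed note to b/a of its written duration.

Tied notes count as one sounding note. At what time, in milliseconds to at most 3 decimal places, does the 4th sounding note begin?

1. 0.0ms @ 0 + 113.529ms (2/7)
2. 113.529ms @ 2/7 + 113.529ms (2/7)
3. 227.058ms @ 4/7 + 113.529ms (2/7)
4. 340.587ms @ 6/7 + 113.529ms (2/7)
5. 454.115ms @ 8/7 + 113.529ms (2/7)
6. 567.644ms @ 10/7 + 113.529ms (2/7)
7. 681.173ms @ 12/7 + 113.529ms (2/7)

note 4 onset = 6/7b = 340.587ms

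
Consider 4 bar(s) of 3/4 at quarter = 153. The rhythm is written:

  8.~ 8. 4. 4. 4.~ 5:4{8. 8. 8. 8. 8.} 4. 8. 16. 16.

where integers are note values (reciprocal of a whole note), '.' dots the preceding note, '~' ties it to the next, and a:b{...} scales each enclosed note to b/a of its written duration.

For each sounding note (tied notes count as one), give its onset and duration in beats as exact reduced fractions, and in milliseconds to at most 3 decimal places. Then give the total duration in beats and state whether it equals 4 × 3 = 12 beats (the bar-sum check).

1) 0.0ms=0b +588.235ms=3/2b
2) 588.235ms=3/2b +588.235ms=3/2b
3) 1176.471ms=3b +588.235ms=3/2b
4) 1764.706ms=9/2b +823.529ms=21/10b
5) 2588.235ms=33/5b +235.294ms=3/5b
6) 2823.529ms=36/5b +235.294ms=3/5b
7) 3058.824ms=39/5b +235.294ms=3/5b
8) 3294.118ms=42/5b +235.294ms=3/5b
9) 3529.412ms=9b +588.235ms=3/2b
10) 4117.647ms=21/2b +294.118ms=3/4b
11) 4411.765ms=45/4b +147.059ms=3/8b
12) 4558.824ms=93/8b +147.059ms=3/8b
Σ=12b of 12 (153bpm 3/4) — PASS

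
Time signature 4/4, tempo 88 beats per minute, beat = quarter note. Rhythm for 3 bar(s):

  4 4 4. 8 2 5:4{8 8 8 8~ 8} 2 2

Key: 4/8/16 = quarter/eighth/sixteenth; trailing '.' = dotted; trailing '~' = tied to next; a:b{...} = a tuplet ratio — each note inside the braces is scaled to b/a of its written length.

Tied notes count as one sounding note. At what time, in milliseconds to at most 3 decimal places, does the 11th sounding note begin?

note 11 onset = 10b = 6818.182ms

1. 0.0ms @ 0 + 681.818ms (1)
2. 681.818ms @ 1 + 681.818ms (1)
3. 1363.636ms @ 2 + 1022.727ms (3/2)
4. 2386.364ms @ 7/2 + 340.909ms (1/2)
5. 2727.273ms @ 4 + 1363.636ms (2)
6. 4090.909ms @ 6 + 272.727ms (2/5)
7. 4363.636ms @ 32/5 + 272.727ms (2/5)
8. 4636.364ms @ 34/5 + 272.727ms (2/5)
9. 4909.091ms @ 36/5 + 545.455ms (4/5)
10. 5454.545ms @ 8 + 1363.636ms (2)
11. 6818.182ms @ 10 + 1363.636ms (2)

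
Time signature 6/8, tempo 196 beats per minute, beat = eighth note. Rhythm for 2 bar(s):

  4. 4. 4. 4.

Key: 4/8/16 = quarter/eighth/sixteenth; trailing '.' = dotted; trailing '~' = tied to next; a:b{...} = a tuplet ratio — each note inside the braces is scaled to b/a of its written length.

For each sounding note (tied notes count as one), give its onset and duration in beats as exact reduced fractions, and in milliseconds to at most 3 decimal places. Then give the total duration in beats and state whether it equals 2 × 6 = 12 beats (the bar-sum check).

1) 0.0ms=0b +918.367ms=3b
2) 918.367ms=3b +918.367ms=3b
3) 1836.735ms=6b +918.367ms=3b
4) 2755.102ms=9b +918.367ms=3b
Σ=12b of 12 (196bpm 6/8) — PASS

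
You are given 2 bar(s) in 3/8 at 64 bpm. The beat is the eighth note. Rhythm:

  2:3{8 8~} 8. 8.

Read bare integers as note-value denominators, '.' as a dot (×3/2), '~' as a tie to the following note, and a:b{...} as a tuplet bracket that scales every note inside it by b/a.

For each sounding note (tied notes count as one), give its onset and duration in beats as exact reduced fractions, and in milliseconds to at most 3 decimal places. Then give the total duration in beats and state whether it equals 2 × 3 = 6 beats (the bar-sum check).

1) 0.0ms=0b +1406.25ms=3/2b
2) 1406.25ms=3/2b +2812.5ms=3b
3) 4218.75ms=9/2b +1406.25ms=3/2b
Σ=6b of 6 (64bpm 3/8) — PASS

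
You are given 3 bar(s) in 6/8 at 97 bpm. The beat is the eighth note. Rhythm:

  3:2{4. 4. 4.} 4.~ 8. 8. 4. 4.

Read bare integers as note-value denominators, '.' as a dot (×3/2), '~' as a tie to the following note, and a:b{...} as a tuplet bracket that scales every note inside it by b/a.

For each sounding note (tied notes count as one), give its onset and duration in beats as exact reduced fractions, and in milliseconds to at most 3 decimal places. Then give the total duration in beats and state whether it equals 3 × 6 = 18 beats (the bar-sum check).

1) 0.0ms=0b +1237.113ms=2b
2) 1237.113ms=2b +1237.113ms=2b
3) 2474.227ms=4b +1237.113ms=2b
4) 3711.34ms=6b +2783.505ms=9/2b
5) 6494.845ms=21/2b +927.835ms=3/2b
6) 7422.68ms=12b +1855.67ms=3b
7) 9278.351ms=15b +1855.67ms=3b
Σ=18b of 18 (97bpm 6/8) — PASS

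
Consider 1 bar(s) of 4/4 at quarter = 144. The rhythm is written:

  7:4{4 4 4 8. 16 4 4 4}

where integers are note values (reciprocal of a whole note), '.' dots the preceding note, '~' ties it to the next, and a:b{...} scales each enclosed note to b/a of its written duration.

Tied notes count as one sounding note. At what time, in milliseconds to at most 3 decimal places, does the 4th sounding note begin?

1. 0.0ms @ 0 + 238.095ms (4/7)
2. 238.095ms @ 4/7 + 238.095ms (4/7)
3. 476.19ms @ 8/7 + 238.095ms (4/7)
4. 714.286ms @ 12/7 + 178.571ms (3/7)
5. 892.857ms @ 15/7 + 59.524ms (1/7)
6. 952.381ms @ 16/7 + 238.095ms (4/7)
7. 1190.476ms @ 20/7 + 238.095ms (4/7)
8. 1428.571ms @ 24/7 + 238.095ms (4/7)

note 4 onset = 12/7b = 714.286ms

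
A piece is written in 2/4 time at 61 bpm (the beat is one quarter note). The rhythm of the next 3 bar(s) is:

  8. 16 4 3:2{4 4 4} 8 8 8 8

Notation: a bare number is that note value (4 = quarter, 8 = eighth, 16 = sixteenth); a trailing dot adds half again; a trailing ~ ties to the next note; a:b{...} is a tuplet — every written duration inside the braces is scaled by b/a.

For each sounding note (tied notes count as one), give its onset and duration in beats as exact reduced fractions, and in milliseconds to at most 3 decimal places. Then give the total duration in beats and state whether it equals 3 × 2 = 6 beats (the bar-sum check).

1) 0.0ms=0b +737.705ms=3/4b
2) 737.705ms=3/4b +245.902ms=1/4b
3) 983.607ms=1b +983.607ms=1b
4) 1967.213ms=2b +655.738ms=2/3b
5) 2622.951ms=8/3b +655.738ms=2/3b
6) 3278.689ms=10/3b +655.738ms=2/3b
7) 3934.426ms=4b +491.803ms=1/2b
8) 4426.23ms=9/2b +491.803ms=1/2b
9) 4918.033ms=5b +491.803ms=1/2b
10) 5409.836ms=11/2b +491.803ms=1/2b
Σ=6b of 6 (61bpm 2/4) — PASS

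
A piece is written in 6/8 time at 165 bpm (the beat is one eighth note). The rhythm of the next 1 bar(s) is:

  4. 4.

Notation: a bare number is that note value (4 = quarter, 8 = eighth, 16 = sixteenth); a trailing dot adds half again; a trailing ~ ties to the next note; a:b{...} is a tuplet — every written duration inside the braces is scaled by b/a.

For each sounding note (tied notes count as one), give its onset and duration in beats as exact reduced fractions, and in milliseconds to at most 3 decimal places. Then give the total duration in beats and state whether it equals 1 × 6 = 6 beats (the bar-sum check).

1) 0.0ms=0b +1090.909ms=3b
2) 1090.909ms=3b +1090.909ms=3b
Σ=6b of 6 (165bpm 6/8) — PASS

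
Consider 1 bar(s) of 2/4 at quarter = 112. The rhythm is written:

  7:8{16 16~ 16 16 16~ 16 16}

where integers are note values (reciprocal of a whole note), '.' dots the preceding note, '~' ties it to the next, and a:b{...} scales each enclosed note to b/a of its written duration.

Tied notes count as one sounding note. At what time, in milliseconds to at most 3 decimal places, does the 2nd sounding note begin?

1. 0.0ms @ 0 + 153.061ms (2/7)
2. 153.061ms @ 2/7 + 306.122ms (4/7)
3. 459.184ms @ 6/7 + 153.061ms (2/7)
4. 612.245ms @ 8/7 + 306.122ms (4/7)
5. 918.367ms @ 12/7 + 153.061ms (2/7)

note 2 onset = 2/7b = 153.061ms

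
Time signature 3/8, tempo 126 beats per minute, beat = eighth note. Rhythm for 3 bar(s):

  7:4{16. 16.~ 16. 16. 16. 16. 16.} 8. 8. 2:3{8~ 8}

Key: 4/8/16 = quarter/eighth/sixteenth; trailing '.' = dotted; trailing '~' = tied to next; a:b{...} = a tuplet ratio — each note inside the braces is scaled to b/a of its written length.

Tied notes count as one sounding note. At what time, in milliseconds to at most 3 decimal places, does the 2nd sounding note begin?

note 2 onset = 3/7b = 204.082ms

1. 0.0ms @ 0 + 204.082ms (3/7)
2. 204.082ms @ 3/7 + 408.163ms (6/7)
3. 612.245ms @ 9/7 + 204.082ms (3/7)
4. 816.327ms @ 12/7 + 204.082ms (3/7)
5. 1020.408ms @ 15/7 + 204.082ms (3/7)
6. 1224.49ms @ 18/7 + 204.082ms (3/7)
7. 1428.571ms @ 3 + 714.286ms (3/2)
8. 2142.857ms @ 9/2 + 714.286ms (3/2)
9. 2857.143ms @ 6 + 1428.571ms (3)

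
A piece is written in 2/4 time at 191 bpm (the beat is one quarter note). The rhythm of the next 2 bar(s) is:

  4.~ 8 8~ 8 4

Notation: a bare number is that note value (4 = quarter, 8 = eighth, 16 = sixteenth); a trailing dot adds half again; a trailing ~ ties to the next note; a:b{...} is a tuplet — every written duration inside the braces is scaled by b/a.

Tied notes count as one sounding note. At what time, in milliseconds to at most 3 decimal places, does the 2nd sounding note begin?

1. 0.0ms @ 0 + 628.272ms (2)
2. 628.272ms @ 2 + 314.136ms (1)
3. 942.408ms @ 3 + 314.136ms (1)

note 2 onset = 2b = 628.272ms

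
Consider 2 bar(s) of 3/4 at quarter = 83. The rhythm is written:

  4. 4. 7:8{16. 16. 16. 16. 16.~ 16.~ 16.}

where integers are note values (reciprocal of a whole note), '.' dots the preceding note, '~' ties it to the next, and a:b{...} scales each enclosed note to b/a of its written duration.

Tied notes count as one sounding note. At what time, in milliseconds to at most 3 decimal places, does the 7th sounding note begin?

note 7 onset = 33/7b = 3407.917ms

1. 0.0ms @ 0 + 1084.337ms (3/2)
2. 1084.337ms @ 3/2 + 1084.337ms (3/2)
3. 2168.675ms @ 3 + 309.811ms (3/7)
4. 2478.485ms @ 24/7 + 309.811ms (3/7)
5. 2788.296ms @ 27/7 + 309.811ms (3/7)
6. 3098.107ms @ 30/7 + 309.811ms (3/7)
7. 3407.917ms @ 33/7 + 929.432ms (9/7)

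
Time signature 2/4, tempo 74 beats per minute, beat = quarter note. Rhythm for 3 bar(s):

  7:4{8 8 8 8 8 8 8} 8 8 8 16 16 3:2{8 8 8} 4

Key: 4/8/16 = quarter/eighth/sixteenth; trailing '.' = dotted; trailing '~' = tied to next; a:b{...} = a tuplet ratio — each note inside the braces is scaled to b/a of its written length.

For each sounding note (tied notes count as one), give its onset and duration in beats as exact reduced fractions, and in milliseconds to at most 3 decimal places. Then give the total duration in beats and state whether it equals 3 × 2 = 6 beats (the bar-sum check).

1) 0.0ms=0b +231.66ms=2/7b
2) 231.66ms=2/7b +231.66ms=2/7b
3) 463.32ms=4/7b +231.66ms=2/7b
4) 694.981ms=6/7b +231.66ms=2/7b
5) 926.641ms=8/7b +231.66ms=2/7b
6) 1158.301ms=10/7b +231.66ms=2/7b
7) 1389.961ms=12/7b +231.66ms=2/7b
8) 1621.622ms=2b +405.405ms=1/2b
9) 2027.027ms=5/2b +405.405ms=1/2b
10) 2432.432ms=3b +405.405ms=1/2b
11) 2837.838ms=7/2b +202.703ms=1/4b
12) 3040.541ms=15/4b +202.703ms=1/4b
13) 3243.243ms=4b +270.27ms=1/3b
14) 3513.514ms=13/3b +270.27ms=1/3b
15) 3783.784ms=14/3b +270.27ms=1/3b
16) 4054.054ms=5b +810.811ms=1b
Σ=6b of 6 (74bpm 2/4) — PASS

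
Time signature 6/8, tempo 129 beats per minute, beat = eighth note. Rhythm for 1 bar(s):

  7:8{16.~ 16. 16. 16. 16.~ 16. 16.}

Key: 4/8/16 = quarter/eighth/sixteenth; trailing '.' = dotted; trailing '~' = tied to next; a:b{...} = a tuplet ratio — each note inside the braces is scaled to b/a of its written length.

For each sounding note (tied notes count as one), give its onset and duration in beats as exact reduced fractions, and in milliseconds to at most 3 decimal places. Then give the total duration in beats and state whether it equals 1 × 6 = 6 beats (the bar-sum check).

1) 0.0ms=0b +797.342ms=12/7b
2) 797.342ms=12/7b +398.671ms=6/7b
3) 1196.013ms=18/7b +398.671ms=6/7b
4) 1594.684ms=24/7b +797.342ms=12/7b
5) 2392.027ms=36/7b +398.671ms=6/7b
Σ=6b of 6 (129bpm 6/8) — PASS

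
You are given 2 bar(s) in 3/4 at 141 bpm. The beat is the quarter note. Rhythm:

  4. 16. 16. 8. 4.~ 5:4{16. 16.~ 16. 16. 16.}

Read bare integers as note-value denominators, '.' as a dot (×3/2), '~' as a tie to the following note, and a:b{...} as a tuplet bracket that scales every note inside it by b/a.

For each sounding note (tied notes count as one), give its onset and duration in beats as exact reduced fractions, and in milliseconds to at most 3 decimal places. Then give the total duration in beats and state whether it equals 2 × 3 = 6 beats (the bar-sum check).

1) 0.0ms=0b +638.298ms=3/2b
2) 638.298ms=3/2b +159.574ms=3/8b
3) 797.872ms=15/8b +159.574ms=3/8b
4) 957.447ms=9/4b +319.149ms=3/4b
5) 1276.596ms=3b +765.957ms=9/5b
6) 2042.553ms=24/5b +255.319ms=3/5b
7) 2297.872ms=27/5b +127.66ms=3/10b
8) 2425.532ms=57/10b +127.66ms=3/10b
Σ=6b of 6 (141bpm 3/4) — PASS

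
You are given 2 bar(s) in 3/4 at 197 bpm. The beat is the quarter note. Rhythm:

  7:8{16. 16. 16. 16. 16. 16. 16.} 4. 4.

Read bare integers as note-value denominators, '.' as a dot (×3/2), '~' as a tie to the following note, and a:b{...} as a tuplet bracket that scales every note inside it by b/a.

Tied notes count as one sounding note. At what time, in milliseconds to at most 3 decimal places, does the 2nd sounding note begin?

note 2 onset = 3/7b = 130.529ms

1. 0.0ms @ 0 + 130.529ms (3/7)
2. 130.529ms @ 3/7 + 130.529ms (3/7)
3. 261.059ms @ 6/7 + 130.529ms (3/7)
4. 391.588ms @ 9/7 + 130.529ms (3/7)
5. 522.117ms @ 12/7 + 130.529ms (3/7)
6. 652.647ms @ 15/7 + 130.529ms (3/7)
7. 783.176ms @ 18/7 + 130.529ms (3/7)
8. 913.706ms @ 3 + 456.853ms (3/2)
9. 1370.558ms @ 9/2 + 456.853ms (3/2)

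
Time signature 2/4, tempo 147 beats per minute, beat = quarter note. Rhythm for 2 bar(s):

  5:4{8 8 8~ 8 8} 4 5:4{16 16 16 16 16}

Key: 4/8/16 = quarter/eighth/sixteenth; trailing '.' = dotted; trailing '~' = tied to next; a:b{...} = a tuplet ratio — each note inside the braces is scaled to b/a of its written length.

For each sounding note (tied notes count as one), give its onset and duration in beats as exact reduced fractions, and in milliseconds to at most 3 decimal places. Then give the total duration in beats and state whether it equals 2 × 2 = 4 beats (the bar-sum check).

1) 0.0ms=0b +163.265ms=2/5b
2) 163.265ms=2/5b +163.265ms=2/5b
3) 326.531ms=4/5b +326.531ms=4/5b
4) 653.061ms=8/5b +163.265ms=2/5b
5) 816.327ms=2b +408.163ms=1b
6) 1224.49ms=3b +81.633ms=1/5b
7) 1306.122ms=16/5b +81.633ms=1/5b
8) 1387.755ms=17/5b +81.633ms=1/5b
9) 1469.388ms=18/5b +81.633ms=1/5b
10) 1551.02ms=19/5b +81.633ms=1/5b
Σ=4b of 4 (147bpm 2/4) — PASS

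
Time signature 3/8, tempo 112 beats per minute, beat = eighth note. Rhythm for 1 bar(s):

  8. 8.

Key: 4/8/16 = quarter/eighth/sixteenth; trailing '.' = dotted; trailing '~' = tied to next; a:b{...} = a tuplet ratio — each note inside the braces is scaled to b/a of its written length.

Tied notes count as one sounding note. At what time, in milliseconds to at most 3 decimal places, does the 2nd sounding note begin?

note 2 onset = 3/2b = 803.571ms

1. 0.0ms @ 0 + 803.571ms (3/2)
2. 803.571ms @ 3/2 + 803.571ms (3/2)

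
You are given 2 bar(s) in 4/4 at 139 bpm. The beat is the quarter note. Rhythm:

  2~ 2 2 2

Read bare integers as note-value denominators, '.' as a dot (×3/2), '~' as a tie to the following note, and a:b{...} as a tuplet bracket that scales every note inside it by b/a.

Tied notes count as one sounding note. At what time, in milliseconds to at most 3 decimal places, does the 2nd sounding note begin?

1. 0.0ms @ 0 + 1726.619ms (4)
2. 1726.619ms @ 4 + 863.309ms (2)
3. 2589.928ms @ 6 + 863.309ms (2)

note 2 onset = 4b = 1726.619ms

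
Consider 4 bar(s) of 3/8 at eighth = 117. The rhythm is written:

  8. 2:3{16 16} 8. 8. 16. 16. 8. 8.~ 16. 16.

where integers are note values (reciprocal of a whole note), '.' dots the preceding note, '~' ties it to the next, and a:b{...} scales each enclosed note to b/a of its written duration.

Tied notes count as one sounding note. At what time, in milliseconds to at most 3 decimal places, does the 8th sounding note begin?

1. 0.0ms @ 0 + 769.231ms (3/2)
2. 769.231ms @ 3/2 + 384.615ms (3/4)
3. 1153.846ms @ 9/4 + 384.615ms (3/4)
4. 1538.462ms @ 3 + 769.231ms (3/2)
5. 2307.692ms @ 9/2 + 769.231ms (3/2)
6. 3076.923ms @ 6 + 384.615ms (3/4)
7. 3461.538ms @ 27/4 + 384.615ms (3/4)
8. 3846.154ms @ 15/2 + 769.231ms (3/2)
9. 4615.385ms @ 9 + 1153.846ms (9/4)
10. 5769.231ms @ 45/4 + 384.615ms (3/4)

note 8 onset = 15/2b = 3846.154ms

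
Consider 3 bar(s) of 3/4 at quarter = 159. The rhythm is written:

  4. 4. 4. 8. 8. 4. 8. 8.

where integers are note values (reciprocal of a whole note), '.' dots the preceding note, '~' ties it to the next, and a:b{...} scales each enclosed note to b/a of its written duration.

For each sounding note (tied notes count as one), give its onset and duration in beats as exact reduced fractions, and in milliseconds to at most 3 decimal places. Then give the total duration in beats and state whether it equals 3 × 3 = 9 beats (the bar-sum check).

1) 0.0ms=0b +566.038ms=3/2b
2) 566.038ms=3/2b +566.038ms=3/2b
3) 1132.075ms=3b +566.038ms=3/2b
4) 1698.113ms=9/2b +283.019ms=3/4b
5) 1981.132ms=21/4b +283.019ms=3/4b
6) 2264.151ms=6b +566.038ms=3/2b
7) 2830.189ms=15/2b +283.019ms=3/4b
8) 3113.208ms=33/4b +283.019ms=3/4b
Σ=9b of 9 (159bpm 3/4) — PASS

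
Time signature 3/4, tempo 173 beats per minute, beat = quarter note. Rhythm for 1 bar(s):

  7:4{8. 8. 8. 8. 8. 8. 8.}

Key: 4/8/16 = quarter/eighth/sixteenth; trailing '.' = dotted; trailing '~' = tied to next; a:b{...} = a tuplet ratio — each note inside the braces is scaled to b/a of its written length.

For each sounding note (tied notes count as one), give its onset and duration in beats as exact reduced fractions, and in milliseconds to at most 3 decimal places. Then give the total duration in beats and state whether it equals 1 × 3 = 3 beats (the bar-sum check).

1) 0.0ms=0b +148.637ms=3/7b
2) 148.637ms=3/7b +148.637ms=3/7b
3) 297.275ms=6/7b +148.637ms=3/7b
4) 445.912ms=9/7b +148.637ms=3/7b
5) 594.55ms=12/7b +148.637ms=3/7b
6) 743.187ms=15/7b +148.637ms=3/7b
7) 891.825ms=18/7b +148.637ms=3/7b
Σ=3b of 3 (173bpm 3/4) — PASS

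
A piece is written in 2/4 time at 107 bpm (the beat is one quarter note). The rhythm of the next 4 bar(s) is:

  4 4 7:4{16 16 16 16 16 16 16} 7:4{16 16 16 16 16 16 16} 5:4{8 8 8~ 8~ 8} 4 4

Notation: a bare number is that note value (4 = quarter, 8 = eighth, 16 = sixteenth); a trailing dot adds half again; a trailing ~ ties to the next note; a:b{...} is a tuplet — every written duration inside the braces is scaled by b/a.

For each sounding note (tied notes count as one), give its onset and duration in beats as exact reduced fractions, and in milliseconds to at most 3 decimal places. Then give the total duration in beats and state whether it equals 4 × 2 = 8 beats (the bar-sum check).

1) 0.0ms=0b +560.748ms=1b
2) 560.748ms=1b +560.748ms=1b
3) 1121.495ms=2b +80.107ms=1/7b
4) 1201.602ms=15/7b +80.107ms=1/7b
5) 1281.709ms=16/7b +80.107ms=1/7b
6) 1361.816ms=17/7b +80.107ms=1/7b
7) 1441.923ms=18/7b +80.107ms=1/7b
8) 1522.029ms=19/7b +80.107ms=1/7b
9) 1602.136ms=20/7b +80.107ms=1/7b
10) 1682.243ms=3b +80.107ms=1/7b
11) 1762.35ms=22/7b +80.107ms=1/7b
12) 1842.457ms=23/7b +80.107ms=1/7b
13) 1922.563ms=24/7b +80.107ms=1/7b
14) 2002.67ms=25/7b +80.107ms=1/7b
15) 2082.777ms=26/7b +80.107ms=1/7b
16) 2162.884ms=27/7b +80.107ms=1/7b
17) 2242.991ms=4b +224.299ms=2/5b
18) 2467.29ms=22/5b +224.299ms=2/5b
19) 2691.589ms=24/5b +672.897ms=6/5b
20) 3364.486ms=6b +560.748ms=1b
21) 3925.234ms=7b +560.748ms=1b
Σ=8b of 8 (107bpm 2/4) — PASS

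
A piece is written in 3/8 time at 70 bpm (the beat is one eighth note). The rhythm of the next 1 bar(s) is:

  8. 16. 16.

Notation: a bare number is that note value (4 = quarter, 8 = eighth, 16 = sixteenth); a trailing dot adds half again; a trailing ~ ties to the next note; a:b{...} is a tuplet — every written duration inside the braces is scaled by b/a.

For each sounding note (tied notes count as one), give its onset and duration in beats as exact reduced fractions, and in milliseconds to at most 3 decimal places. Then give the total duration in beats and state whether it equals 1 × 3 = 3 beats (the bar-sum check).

1) 0.0ms=0b +1285.714ms=3/2b
2) 1285.714ms=3/2b +642.857ms=3/4b
3) 1928.571ms=9/4b +642.857ms=3/4b
Σ=3b of 3 (70bpm 3/8) — PASS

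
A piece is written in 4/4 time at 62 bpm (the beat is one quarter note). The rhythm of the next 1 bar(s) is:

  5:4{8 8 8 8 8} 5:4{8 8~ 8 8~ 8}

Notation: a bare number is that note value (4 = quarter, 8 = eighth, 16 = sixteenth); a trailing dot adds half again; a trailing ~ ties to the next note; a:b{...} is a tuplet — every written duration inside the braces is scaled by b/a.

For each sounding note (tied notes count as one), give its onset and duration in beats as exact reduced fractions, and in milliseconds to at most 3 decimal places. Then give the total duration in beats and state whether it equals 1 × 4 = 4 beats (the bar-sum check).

1) 0.0ms=0b +387.097ms=2/5b
2) 387.097ms=2/5b +387.097ms=2/5b
3) 774.194ms=4/5b +387.097ms=2/5b
4) 1161.29ms=6/5b +387.097ms=2/5b
5) 1548.387ms=8/5b +387.097ms=2/5b
6) 1935.484ms=2b +387.097ms=2/5b
7) 2322.581ms=12/5b +774.194ms=4/5b
8) 3096.774ms=16/5b +774.194ms=4/5b
Σ=4b of 4 (62bpm 4/4) — PASS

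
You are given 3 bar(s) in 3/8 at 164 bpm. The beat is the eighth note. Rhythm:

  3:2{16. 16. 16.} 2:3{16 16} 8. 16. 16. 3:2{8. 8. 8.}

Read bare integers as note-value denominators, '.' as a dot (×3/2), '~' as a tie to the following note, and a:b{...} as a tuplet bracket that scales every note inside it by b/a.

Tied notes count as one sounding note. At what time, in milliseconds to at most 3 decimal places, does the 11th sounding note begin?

1. 0.0ms @ 0 + 182.927ms (1/2)
2. 182.927ms @ 1/2 + 182.927ms (1/2)
3. 365.854ms @ 1 + 182.927ms (1/2)
4. 548.78ms @ 3/2 + 274.39ms (3/4)
5. 823.171ms @ 9/4 + 274.39ms (3/4)
6. 1097.561ms @ 3 + 548.78ms (3/2)
7. 1646.341ms @ 9/2 + 274.39ms (3/4)
8. 1920.732ms @ 21/4 + 274.39ms (3/4)
9. 2195.122ms @ 6 + 365.854ms (1)
10. 2560.976ms @ 7 + 365.854ms (1)
11. 2926.829ms @ 8 + 365.854ms (1)

note 11 onset = 8b = 2926.829ms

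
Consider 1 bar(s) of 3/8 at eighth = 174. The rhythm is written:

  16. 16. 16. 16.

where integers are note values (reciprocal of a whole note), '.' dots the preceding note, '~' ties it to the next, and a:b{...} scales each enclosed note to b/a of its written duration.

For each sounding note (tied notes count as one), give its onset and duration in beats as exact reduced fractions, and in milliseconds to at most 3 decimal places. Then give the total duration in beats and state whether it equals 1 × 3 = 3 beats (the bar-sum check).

1) 0.0ms=0b +258.621ms=3/4b
2) 258.621ms=3/4b +258.621ms=3/4b
3) 517.241ms=3/2b +258.621ms=3/4b
4) 775.862ms=9/4b +258.621ms=3/4b
Σ=3b of 3 (174bpm 3/8) — PASS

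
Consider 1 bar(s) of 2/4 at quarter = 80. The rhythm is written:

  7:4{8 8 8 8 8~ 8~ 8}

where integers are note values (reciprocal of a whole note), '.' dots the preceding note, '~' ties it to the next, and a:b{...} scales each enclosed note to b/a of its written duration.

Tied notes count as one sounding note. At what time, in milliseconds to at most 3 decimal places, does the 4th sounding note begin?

1. 0.0ms @ 0 + 214.286ms (2/7)
2. 214.286ms @ 2/7 + 214.286ms (2/7)
3. 428.571ms @ 4/7 + 214.286ms (2/7)
4. 642.857ms @ 6/7 + 214.286ms (2/7)
5. 857.143ms @ 8/7 + 642.857ms (6/7)

note 4 onset = 6/7b = 642.857ms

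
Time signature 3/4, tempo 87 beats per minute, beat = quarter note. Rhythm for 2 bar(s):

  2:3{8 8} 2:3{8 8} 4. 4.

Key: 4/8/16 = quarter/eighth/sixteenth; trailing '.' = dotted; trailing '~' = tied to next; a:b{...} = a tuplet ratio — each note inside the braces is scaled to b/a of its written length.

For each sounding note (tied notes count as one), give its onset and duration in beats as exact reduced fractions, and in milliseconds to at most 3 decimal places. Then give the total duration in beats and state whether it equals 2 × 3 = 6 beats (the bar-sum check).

1) 0.0ms=0b +517.241ms=3/4b
2) 517.241ms=3/4b +517.241ms=3/4b
3) 1034.483ms=3/2b +517.241ms=3/4b
4) 1551.724ms=9/4b +517.241ms=3/4b
5) 2068.966ms=3b +1034.483ms=3/2b
6) 3103.448ms=9/2b +1034.483ms=3/2b
Σ=6b of 6 (87bpm 3/4) — PASS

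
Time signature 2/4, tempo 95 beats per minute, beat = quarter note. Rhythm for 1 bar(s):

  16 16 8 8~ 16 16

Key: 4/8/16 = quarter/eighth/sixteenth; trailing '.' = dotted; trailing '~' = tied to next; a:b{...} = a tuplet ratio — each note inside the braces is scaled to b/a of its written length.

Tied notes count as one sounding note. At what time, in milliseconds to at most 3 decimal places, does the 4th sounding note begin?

1. 0.0ms @ 0 + 157.895ms (1/4)
2. 157.895ms @ 1/4 + 157.895ms (1/4)
3. 315.789ms @ 1/2 + 315.789ms (1/2)
4. 631.579ms @ 1 + 473.684ms (3/4)
5. 1105.263ms @ 7/4 + 157.895ms (1/4)

note 4 onset = 1b = 631.579ms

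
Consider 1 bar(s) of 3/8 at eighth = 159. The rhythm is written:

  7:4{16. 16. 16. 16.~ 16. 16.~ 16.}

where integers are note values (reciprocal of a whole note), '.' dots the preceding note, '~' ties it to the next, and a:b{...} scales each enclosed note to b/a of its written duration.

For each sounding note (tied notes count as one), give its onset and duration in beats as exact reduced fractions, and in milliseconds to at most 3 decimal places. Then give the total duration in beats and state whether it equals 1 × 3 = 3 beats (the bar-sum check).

1) 0.0ms=0b +161.725ms=3/7b
2) 161.725ms=3/7b +161.725ms=3/7b
3) 323.45ms=6/7b +161.725ms=3/7b
4) 485.175ms=9/7b +323.45ms=6/7b
5) 808.625ms=15/7b +323.45ms=6/7b
Σ=3b of 3 (159bpm 3/8) — PASS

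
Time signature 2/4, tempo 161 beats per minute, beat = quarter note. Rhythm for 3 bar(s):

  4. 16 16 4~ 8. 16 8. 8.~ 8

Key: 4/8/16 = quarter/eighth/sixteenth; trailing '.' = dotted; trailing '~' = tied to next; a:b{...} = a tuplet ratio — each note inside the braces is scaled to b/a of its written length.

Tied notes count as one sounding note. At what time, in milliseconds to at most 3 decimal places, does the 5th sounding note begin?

note 5 onset = 15/4b = 1397.516ms

1. 0.0ms @ 0 + 559.006ms (3/2)
2. 559.006ms @ 3/2 + 93.168ms (1/4)
3. 652.174ms @ 7/4 + 93.168ms (1/4)
4. 745.342ms @ 2 + 652.174ms (7/4)
5. 1397.516ms @ 15/4 + 93.168ms (1/4)
6. 1490.683ms @ 4 + 279.503ms (3/4)
7. 1770.186ms @ 19/4 + 465.839ms (5/4)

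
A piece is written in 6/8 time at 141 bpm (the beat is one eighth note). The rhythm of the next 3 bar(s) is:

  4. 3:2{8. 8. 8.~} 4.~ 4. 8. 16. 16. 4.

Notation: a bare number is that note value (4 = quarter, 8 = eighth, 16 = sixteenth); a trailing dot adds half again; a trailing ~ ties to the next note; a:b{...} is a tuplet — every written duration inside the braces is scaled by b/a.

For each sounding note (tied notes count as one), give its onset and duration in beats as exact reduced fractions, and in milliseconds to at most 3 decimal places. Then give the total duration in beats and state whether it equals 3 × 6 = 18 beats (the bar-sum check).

1) 0.0ms=0b +1276.596ms=3b
2) 1276.596ms=3b +425.532ms=1b
3) 1702.128ms=4b +425.532ms=1b
4) 2127.66ms=5b +2978.723ms=7b
5) 5106.383ms=12b +638.298ms=3/2b
6) 5744.681ms=27/2b +319.149ms=3/4b
7) 6063.83ms=57/4b +319.149ms=3/4b
8) 6382.979ms=15b +1276.596ms=3b
Σ=18b of 18 (141bpm 6/8) — PASS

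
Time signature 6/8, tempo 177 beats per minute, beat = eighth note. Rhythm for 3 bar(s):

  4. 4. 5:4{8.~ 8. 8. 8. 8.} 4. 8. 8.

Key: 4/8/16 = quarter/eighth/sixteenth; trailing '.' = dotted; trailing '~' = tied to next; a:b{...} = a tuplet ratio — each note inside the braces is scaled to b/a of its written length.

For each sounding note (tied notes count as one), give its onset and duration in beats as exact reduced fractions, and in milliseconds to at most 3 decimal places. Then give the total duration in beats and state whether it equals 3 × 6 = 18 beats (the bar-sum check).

1) 0.0ms=0b +1016.949ms=3b
2) 1016.949ms=3b +1016.949ms=3b
3) 2033.898ms=6b +813.559ms=12/5b
4) 2847.458ms=42/5b +406.78ms=6/5b
5) 3254.237ms=48/5b +406.78ms=6/5b
6) 3661.017ms=54/5b +406.78ms=6/5b
7) 4067.797ms=12b +1016.949ms=3b
8) 5084.746ms=15b +508.475ms=3/2b
9) 5593.22ms=33/2b +508.475ms=3/2b
Σ=18b of 18 (177bpm 6/8) — PASS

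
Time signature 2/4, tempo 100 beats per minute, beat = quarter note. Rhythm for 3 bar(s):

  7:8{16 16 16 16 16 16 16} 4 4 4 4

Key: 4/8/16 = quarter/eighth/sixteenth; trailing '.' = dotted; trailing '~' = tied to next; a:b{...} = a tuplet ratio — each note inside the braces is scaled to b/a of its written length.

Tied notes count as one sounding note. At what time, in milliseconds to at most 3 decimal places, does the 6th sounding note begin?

1. 0.0ms @ 0 + 171.429ms (2/7)
2. 171.429ms @ 2/7 + 171.429ms (2/7)
3. 342.857ms @ 4/7 + 171.429ms (2/7)
4. 514.286ms @ 6/7 + 171.429ms (2/7)
5. 685.714ms @ 8/7 + 171.429ms (2/7)
6. 857.143ms @ 10/7 + 171.429ms (2/7)
7. 1028.571ms @ 12/7 + 171.429ms (2/7)
8. 1200.0ms @ 2 + 600.0ms (1)
9. 1800.0ms @ 3 + 600.0ms (1)
10. 2400.0ms @ 4 + 600.0ms (1)
11. 3000.0ms @ 5 + 600.0ms (1)

note 6 onset = 10/7b = 857.143ms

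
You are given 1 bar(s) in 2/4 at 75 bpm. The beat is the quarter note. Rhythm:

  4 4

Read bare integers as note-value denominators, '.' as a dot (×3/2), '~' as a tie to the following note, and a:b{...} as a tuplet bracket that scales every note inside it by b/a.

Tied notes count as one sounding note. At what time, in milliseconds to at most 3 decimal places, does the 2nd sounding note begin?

note 2 onset = 1b = 800.0ms

1. 0.0ms @ 0 + 800.0ms (1)
2. 800.0ms @ 1 + 800.0ms (1)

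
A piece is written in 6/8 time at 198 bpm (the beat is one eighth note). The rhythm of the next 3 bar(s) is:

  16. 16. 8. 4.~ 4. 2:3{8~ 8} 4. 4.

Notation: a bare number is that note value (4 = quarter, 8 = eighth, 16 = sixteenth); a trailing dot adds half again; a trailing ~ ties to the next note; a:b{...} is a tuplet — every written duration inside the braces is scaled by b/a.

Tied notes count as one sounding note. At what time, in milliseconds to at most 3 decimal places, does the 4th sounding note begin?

1. 0.0ms @ 0 + 227.273ms (3/4)
2. 227.273ms @ 3/4 + 227.273ms (3/4)
3. 454.545ms @ 3/2 + 454.545ms (3/2)
4. 909.091ms @ 3 + 1818.182ms (6)
5. 2727.273ms @ 9 + 909.091ms (3)
6. 3636.364ms @ 12 + 909.091ms (3)
7. 4545.455ms @ 15 + 909.091ms (3)

note 4 onset = 3b = 909.091ms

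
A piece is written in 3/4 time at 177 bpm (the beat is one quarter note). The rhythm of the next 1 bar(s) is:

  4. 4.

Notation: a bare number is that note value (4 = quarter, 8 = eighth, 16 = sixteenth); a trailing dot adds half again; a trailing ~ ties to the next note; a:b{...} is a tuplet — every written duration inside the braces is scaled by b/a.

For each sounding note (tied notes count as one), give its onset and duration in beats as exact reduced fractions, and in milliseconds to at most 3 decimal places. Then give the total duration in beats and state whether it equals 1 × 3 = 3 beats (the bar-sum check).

1) 0.0ms=0b +508.475ms=3/2b
2) 508.475ms=3/2b +508.475ms=3/2b
Σ=3b of 3 (177bpm 3/4) — PASS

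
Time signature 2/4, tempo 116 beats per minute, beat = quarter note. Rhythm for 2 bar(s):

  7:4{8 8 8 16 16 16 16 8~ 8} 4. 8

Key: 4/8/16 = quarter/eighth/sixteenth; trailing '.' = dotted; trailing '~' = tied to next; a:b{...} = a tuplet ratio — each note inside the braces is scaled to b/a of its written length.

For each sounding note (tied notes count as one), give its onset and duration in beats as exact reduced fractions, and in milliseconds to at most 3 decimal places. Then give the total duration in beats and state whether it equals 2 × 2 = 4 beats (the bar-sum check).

1) 0.0ms=0b +147.783ms=2/7b
2) 147.783ms=2/7b +147.783ms=2/7b
3) 295.567ms=4/7b +147.783ms=2/7b
4) 443.35ms=6/7b +73.892ms=1/7b
5) 517.241ms=1b +73.892ms=1/7b
6) 591.133ms=8/7b +73.892ms=1/7b
7) 665.025ms=9/7b +73.892ms=1/7b
8) 738.916ms=10/7b +295.567ms=4/7b
9) 1034.483ms=2b +775.862ms=3/2b
10) 1810.345ms=7/2b +258.621ms=1/2b
Σ=4b of 4 (116bpm 2/4) — PASS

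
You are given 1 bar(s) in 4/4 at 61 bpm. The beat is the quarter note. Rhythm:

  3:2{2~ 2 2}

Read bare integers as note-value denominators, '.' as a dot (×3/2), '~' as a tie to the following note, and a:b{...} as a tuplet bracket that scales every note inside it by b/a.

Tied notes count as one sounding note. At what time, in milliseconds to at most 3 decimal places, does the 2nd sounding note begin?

note 2 onset = 8/3b = 2622.951ms

1. 0.0ms @ 0 + 2622.951ms (8/3)
2. 2622.951ms @ 8/3 + 1311.475ms (4/3)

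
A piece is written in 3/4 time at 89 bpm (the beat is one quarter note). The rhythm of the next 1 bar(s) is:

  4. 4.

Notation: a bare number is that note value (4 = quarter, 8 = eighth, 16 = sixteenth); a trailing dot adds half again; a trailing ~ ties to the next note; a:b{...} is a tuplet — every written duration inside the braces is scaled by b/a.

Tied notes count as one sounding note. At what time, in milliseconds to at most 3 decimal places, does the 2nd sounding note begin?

1. 0.0ms @ 0 + 1011.236ms (3/2)
2. 1011.236ms @ 3/2 + 1011.236ms (3/2)

note 2 onset = 3/2b = 1011.236ms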